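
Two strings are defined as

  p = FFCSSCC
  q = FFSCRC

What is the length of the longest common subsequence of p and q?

Let dp[i][j] be the LCS length of the first i characters of p and the first j characters of q. dp[i][j] = dp[i-1][j-1]+1 when the i-th and j-th characters match, else max(dp[i-1][j], dp[i][j-1]).
    ·  F  F  S  C  R  C
 ·  0  0  0  0  0  0  0
 F  0  1  1  1  1  1  1
 F  0  1  2  2  2  2  2
 C  0  1  2  2  3  3  3
 S  0  1  2  3  3  3  3
 S  0  1  2  3  3  3  3
 C  0  1  2  3  4  4  4
 C  0  1  2  3  4  4  5
dp[7][6] = 5. One LCS (by backtracking along matches): FFSCC.

5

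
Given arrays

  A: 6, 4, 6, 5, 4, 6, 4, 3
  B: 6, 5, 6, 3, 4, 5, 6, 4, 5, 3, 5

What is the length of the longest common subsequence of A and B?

6

Taking 6 (A #1, B #3), 4 (A #2, B #5), 5 (A #4, B #6), 6 (A #6, B #7), 4 (A #7, B #8), 3 (A #8, B #10) gives a common subsequence of length 6, and the DP table's final entry dp[8][11] is also 6, so no common subsequence is longer.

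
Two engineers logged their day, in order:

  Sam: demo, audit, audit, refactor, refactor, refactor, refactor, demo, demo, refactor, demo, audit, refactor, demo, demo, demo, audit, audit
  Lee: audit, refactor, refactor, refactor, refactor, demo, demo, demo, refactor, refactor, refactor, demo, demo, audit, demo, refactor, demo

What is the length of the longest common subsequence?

12

Pick audit at Sam[3]=Lee[1], refactor at Sam[4]=Lee[2], refactor at Sam[5]=Lee[3], refactor at Sam[6]=Lee[4], refactor at Sam[7]=Lee[5], demo at Sam[8]=Lee[7], demo at Sam[9]=Lee[8], refactor at Sam[10]=Lee[11], demo at Sam[11]=Lee[13], audit at Sam[12]=Lee[14], refactor at Sam[13]=Lee[16], demo at Sam[16]=Lee[17]; all 12 tasks appear in both, in order. The LCS DP gives dp[18][17] = 12, so this is optimal.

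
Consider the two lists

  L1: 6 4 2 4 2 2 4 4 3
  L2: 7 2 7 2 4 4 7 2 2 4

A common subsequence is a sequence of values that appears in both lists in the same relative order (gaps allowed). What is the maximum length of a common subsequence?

Match 4 (L1 #2, L2 #5), then 4 (L1 #4, L2 #6), then 2 (L1 #5, L2 #8), then 2 (L1 #6, L2 #9), then 4 (L1 #8, L2 #10) — 5 values in the same relative order in both. Since dp[9][10] = 5, nothing longer is possible.

5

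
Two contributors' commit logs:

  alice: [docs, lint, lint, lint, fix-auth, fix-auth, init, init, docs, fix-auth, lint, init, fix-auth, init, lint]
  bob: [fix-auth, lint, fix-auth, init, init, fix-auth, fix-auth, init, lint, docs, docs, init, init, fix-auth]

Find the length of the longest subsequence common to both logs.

8

Taking lint [4,2]; then fix-auth [6,3]; then init [7,4]; then init [8,5]; then fix-auth [10,7]; then lint [11,9]; then init [12,13]; then fix-auth [13,14] gives a common subsequence of length 8, and the DP table's final entry dp[15][14] is also 8, so no common subsequence is longer.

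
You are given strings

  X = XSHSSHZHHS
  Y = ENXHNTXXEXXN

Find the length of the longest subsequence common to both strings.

2

Let dp[i][j] be the LCS length of the first i characters of X and the first j characters of Y. dp[i][j] = dp[i-1][j-1]+1 when the i-th and j-th characters match, else max(dp[i-1][j], dp[i][j-1]).
    ·  E  N  X  H  N  T  X  X  E  X  X  N
 ·  0  0  0  0  0  0  0  0  0  0  0  0  0
 X  0  0  0  1  1  1  1  1  1  1  1  1  1
 S  0  0  0  1  1  1  1  1  1  1  1  1  1
 H  0  0  0  1  2  2  2  2  2  2  2  2  2
 S  0  0  0  1  2  2  2  2  2  2  2  2  2
 S  0  0  0  1  2  2  2  2  2  2  2  2  2
 H  0  0  0  1  2  2  2  2  2  2  2  2  2
 Z  0  0  0  1  2  2  2  2  2  2  2  2  2
 H  0  0  0  1  2  2  2  2  2  2  2  2  2
 H  0  0  0  1  2  2  2  2  2  2  2  2  2
 S  0  0  0  1  2  2  2  2  2  2  2  2  2
dp[10][12] = 2. One LCS (by backtracking along matches): XH.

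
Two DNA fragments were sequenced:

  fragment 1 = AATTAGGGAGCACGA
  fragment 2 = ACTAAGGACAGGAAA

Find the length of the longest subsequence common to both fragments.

Pick A [1,1], then A [2,4], then A [5,5], then G [7,6], then G [8,7], then A [9,8], then C [11,9], then A [12,10], then G [14,12], then A [15,15]; all 10 bases appear in both, in order. dp[15][15] = 10 confirms this is the maximum.

10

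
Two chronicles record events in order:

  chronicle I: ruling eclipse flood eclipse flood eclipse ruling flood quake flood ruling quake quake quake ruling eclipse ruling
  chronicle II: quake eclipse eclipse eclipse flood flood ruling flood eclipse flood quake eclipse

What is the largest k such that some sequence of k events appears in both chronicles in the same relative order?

8

Match eclipse [2,4], flood [3,5], flood [5,6], ruling [7,7], flood [8,8], flood [10,10], quake [14,11], eclipse [16,12] — 8 events in the same relative order in both. Since dp[17][12] = 8, nothing longer is possible.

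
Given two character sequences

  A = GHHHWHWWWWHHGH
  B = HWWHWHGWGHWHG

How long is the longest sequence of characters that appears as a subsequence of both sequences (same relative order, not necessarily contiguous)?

8

One common subsequence of length 8: H [2,1] → H [3,4] → H [4,6] → W [5,8] → H [6,10] → W [10,11] → H [12,12] → G [13,13], and the DP table's final entry dp[14][13] is also 8, so no common subsequence is longer.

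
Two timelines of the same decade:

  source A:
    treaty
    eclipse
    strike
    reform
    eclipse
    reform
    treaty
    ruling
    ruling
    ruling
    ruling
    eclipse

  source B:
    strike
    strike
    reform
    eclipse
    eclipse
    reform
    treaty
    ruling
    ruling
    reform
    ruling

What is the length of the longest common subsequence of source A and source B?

8

Taking strike [3,2], then reform [4,3], then eclipse [5,5], then reform [6,6], then treaty [7,7], then ruling [8,8], then ruling [9,9], then ruling [11,11] gives a common subsequence of length 8, and the DP table's final entry dp[12][11] is also 8, so no common subsequence is longer.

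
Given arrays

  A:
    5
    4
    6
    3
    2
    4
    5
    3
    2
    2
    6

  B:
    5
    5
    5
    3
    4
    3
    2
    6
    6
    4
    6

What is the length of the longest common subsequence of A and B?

Let dp[i][j] be the LCS length of the first i values of A and the first j values of B. dp[i][j] = dp[i-1][j-1]+1 when the i-th and j-th values match, else max(dp[i-1][j], dp[i][j-1]).
    ·  5  5  5  3  4  3  2  6  6  4  6
 ·  0  0  0  0  0  0  0  0  0  0  0  0
 5  0  1  1  1  1  1  1  1  1  1  1  1
 4  0  1  1  1  1  2  2  2  2  2  2  2
 6  0  1  1  1  1  2  2  2  3  3  3  3
 3  0  1  1  1  2  2  3  3  3  3  3  3
 2  0  1  1  1  2  2  3  4  4  4  4  4
 4  0  1  1  1  2  3  3  4  4  4  5  5
 5  0  1  2  2  2  3  3  4  4  4  5  5
 3  0  1  2  2  3  3  4  4  4  4  5  5
 2  0  1  2  2  3  3  4  5  5  5  5  5
 2  0  1  2  2  3  3  4  5  5  5  5  5
 6  0  1  2  2  3  3  4  5  6  6  6  6
dp[11][11] = 6. One LCS (by backtracking along matches): 5, 4, 3, 2, 4, 6.

6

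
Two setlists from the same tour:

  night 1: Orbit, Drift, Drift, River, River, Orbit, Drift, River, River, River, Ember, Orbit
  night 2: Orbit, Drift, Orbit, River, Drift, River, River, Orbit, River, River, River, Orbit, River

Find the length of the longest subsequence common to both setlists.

10

One common subsequence of length 10: Orbit (night 1 #1, night 2 #1), Drift (night 1 #2, night 2 #2), Drift (night 1 #3, night 2 #5), River (night 1 #4, night 2 #6), River (night 1 #5, night 2 #7), Orbit (night 1 #6, night 2 #8), River (night 1 #8, night 2 #9), River (night 1 #9, night 2 #10), River (night 1 #10, night 2 #11), Orbit (night 1 #12, night 2 #12), and the DP table's final entry dp[12][13] is also 10, so no common subsequence is longer.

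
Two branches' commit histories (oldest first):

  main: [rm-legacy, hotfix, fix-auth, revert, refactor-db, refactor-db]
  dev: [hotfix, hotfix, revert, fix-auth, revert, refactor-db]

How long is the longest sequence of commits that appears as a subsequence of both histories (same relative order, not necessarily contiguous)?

One common subsequence of length 4: hotfix at main[2]=dev[2], fix-auth at main[3]=dev[4], revert at main[4]=dev[5], refactor-db at main[6]=dev[6]. dp[6][6] = 4 confirms this is the maximum.

4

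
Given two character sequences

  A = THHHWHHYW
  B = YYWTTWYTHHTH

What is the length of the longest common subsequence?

Match T (A #1, B #8); then H (A #2, B #9); then H (A #3, B #10); then H (A #7, B #12) — 4 characters in the same relative order in both, and the DP table's final entry dp[9][12] is also 4, so no common subsequence is longer.

4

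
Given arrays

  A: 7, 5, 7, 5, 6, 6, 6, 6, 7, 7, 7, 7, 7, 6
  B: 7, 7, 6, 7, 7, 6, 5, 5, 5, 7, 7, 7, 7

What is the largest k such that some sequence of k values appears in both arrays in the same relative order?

8

Match 7 at A[1]=B[1] → 7 at A[3]=B[2] → 6 at A[5]=B[3] → 6 at A[6]=B[6] → 7 at A[10]=B[10] → 7 at A[11]=B[11] → 7 at A[12]=B[12] → 7 at A[13]=B[13] — 8 values in the same relative order in both. Since dp[14][13] = 8, nothing longer is possible.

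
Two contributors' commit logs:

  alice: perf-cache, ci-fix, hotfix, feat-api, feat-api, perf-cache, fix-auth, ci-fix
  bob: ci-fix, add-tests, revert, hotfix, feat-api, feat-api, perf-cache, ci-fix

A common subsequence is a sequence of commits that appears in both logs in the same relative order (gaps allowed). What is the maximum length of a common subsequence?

6

Pick ci-fix at alice[2]=bob[1] → hotfix at alice[3]=bob[4] → feat-api at alice[4]=bob[5] → feat-api at alice[5]=bob[6] → perf-cache at alice[6]=bob[7] → ci-fix at alice[8]=bob[8]; all 6 commits appear in both, in order. dp[8][8] = 6 confirms this is the maximum.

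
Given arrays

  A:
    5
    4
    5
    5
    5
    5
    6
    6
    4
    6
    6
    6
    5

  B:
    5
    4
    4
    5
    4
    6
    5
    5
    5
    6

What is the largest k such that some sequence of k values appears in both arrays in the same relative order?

7

One common subsequence of length 7: 5 [1,1], 4 [2,3], 5 [3,4], 5 [4,7], 5 [5,8], 5 [6,9], 6 [12,10], and the DP table's final entry dp[13][10] is also 7, so no common subsequence is longer.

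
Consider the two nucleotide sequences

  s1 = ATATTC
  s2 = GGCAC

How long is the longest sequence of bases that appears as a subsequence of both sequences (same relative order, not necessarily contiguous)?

2

Let dp[i][j] be the LCS length of the first i bases of s1 and the first j bases of s2. dp[i][j] = dp[i-1][j-1]+1 when the i-th and j-th bases match, else max(dp[i-1][j], dp[i][j-1]).
    ·  G  G  C  A  C
 ·  0  0  0  0  0  0
 A  0  0  0  0  1  1
 T  0  0  0  0  1  1
 A  0  0  0  0  1  1
 T  0  0  0  0  1  1
 T  0  0  0  0  1  1
 C  0  0  0  1  1  2
dp[6][5] = 2. One LCS (by backtracking along matches): AC.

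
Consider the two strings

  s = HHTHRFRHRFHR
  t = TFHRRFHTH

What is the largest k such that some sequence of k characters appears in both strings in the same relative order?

6

One common subsequence of length 6: T (s #3, t #1) → H (s #4, t #3) → R (s #5, t #5) → F (s #6, t #6) → H (s #8, t #7) → H (s #11, t #9). dp[12][9] = 6 confirms this is the maximum.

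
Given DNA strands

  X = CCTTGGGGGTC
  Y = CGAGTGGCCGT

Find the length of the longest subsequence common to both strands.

Match C at X[2]=Y[1]; then G at X[5]=Y[2]; then G at X[6]=Y[4]; then G at X[7]=Y[6]; then G at X[8]=Y[7]; then G at X[9]=Y[10]; then T at X[10]=Y[11] — 7 bases in the same relative order in both. The LCS DP gives dp[11][11] = 7, so this is optimal.

7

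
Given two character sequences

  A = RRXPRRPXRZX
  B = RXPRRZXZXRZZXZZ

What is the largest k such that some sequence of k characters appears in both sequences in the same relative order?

Taking R at A[2]=B[1], then X at A[3]=B[2], then P at A[4]=B[3], then R at A[5]=B[4], then R at A[6]=B[5], then X at A[8]=B[9], then R at A[9]=B[10], then Z at A[10]=B[12], then X at A[11]=B[13] gives a common subsequence of length 9. The LCS DP gives dp[11][15] = 9, so this is optimal.

9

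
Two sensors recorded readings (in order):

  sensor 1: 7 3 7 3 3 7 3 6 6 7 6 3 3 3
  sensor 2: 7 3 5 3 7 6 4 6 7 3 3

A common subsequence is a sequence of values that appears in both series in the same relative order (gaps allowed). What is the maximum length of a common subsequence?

9

Taking 7 [1,1], 3 [2,2], 3 [5,4], 7 [6,5], 6 [8,6], 6 [9,8], 7 [10,9], 3 [13,10], 3 [14,11] gives a common subsequence of length 9, and the DP table's final entry dp[14][11] is also 9, so no common subsequence is longer.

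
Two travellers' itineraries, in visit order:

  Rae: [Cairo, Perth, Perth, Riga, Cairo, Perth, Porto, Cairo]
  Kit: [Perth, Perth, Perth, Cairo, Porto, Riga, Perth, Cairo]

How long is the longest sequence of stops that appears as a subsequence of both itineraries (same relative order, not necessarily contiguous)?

One common subsequence of length 5: Perth at Rae[2]=Kit[2]; then Perth at Rae[3]=Kit[3]; then Riga at Rae[4]=Kit[6]; then Perth at Rae[6]=Kit[7]; then Cairo at Rae[8]=Kit[8]. dp[8][8] = 5 confirms this is the maximum.

5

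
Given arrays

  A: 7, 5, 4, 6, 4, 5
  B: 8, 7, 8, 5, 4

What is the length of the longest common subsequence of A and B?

Pick 7 (A #1, B #2) → 5 (A #2, B #4) → 4 (A #5, B #5); all 3 values appear in both, in order. dp[6][5] = 3 confirms this is the maximum.

3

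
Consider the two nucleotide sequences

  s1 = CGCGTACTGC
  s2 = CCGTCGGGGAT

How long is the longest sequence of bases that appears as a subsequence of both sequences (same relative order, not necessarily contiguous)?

6

One common subsequence of length 6: C [1,2]; then G [2,3]; then C [3,5]; then G [4,9]; then A [6,10]; then T [8,11], and the DP table's final entry dp[10][11] is also 6, so no common subsequence is longer.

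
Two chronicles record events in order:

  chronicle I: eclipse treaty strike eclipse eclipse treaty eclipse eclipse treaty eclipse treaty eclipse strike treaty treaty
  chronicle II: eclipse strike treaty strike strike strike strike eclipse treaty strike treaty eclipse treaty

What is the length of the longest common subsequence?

Match eclipse [1,1], treaty [2,3], strike [3,7], eclipse [5,8], treaty [6,9], treaty [11,11], eclipse [12,12], treaty [15,13] — 8 events in the same relative order in both. Since dp[15][13] = 8, nothing longer is possible.

8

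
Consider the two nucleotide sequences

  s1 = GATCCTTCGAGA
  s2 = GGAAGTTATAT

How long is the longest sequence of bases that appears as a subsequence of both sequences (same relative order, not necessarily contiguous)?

6

Let dp[i][j] be the LCS length of the first i bases of s1 and the first j bases of s2. dp[i][j] = dp[i-1][j-1]+1 when the i-th and j-th bases match, else max(dp[i-1][j], dp[i][j-1]).
    ·  G  G  A  A  G  T  T  A  T  A  T
 ·  0  0  0  0  0  0  0  0  0  0  0  0
 G  0  1  1  1  1  1  1  1  1  1  1  1
 A  0  1  1  2  2  2  2  2  2  2  2  2
 T  0  1  1  2  2  2  3  3  3  3  3  3
 C  0  1  1  2  2  2  3  3  3  3  3  3
 C  0  1  1  2  2  2  3  3  3  3  3  3
 T  0  1  1  2  2  2  3  4  4  4  4  4
 T  0  1  1  2  2  2  3  4  4  5  5  5
 C  0  1  1  2  2  2  3  4  4  5  5  5
 G  0  1  2  2  2  3  3  4  4  5  5  5
 A  0  1  2  3  3  3  3  4  5  5  6  6
 G  0  1  2  3  3  4  4  4  5  5  6  6
 A  0  1  2  3  4  4  4  4  5  5  6  6
dp[12][11] = 6. One LCS (by backtracking along matches): GATTTA.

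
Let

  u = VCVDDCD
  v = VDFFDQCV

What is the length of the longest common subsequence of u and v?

Pick V [3,1]; then D [4,2]; then D [5,5]; then C [6,7]; all 4 characters appear in both, in order. dp[7][8] = 4 confirms this is the maximum.

4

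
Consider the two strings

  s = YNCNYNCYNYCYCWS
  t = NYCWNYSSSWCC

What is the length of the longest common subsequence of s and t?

7

Pick N [4,1]; then Y [5,2]; then C [7,3]; then N [9,5]; then Y [10,6]; then C [11,11]; then C [13,12]; all 7 characters appear in both, in order, and the DP table's final entry dp[15][12] is also 7, so no common subsequence is longer.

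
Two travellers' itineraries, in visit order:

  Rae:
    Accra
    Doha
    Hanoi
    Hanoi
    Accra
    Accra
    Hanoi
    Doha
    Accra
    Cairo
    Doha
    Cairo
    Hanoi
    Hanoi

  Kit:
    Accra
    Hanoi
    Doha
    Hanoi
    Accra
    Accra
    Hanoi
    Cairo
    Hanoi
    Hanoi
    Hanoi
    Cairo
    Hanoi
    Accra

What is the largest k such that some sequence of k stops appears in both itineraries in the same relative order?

Pick Accra [1,1] → Doha [2,3] → Hanoi [4,4] → Accra [5,5] → Accra [6,6] → Hanoi [7,7] → Cairo [10,8] → Cairo [12,12] → Hanoi [13,13]; all 9 stops appear in both, in order. Since dp[14][14] = 9, nothing longer is possible.

9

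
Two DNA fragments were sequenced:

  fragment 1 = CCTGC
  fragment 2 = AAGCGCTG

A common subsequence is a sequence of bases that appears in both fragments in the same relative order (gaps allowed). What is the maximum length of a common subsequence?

Let dp[i][j] be the LCS length of the first i bases of fragment 1 and the first j bases of fragment 2. dp[i][j] = dp[i-1][j-1]+1 when the i-th and j-th bases match, else max(dp[i-1][j], dp[i][j-1]).
    ·  A  A  G  C  G  C  T  G
 ·  0  0  0  0  0  0  0  0  0
 C  0  0  0  0  1  1  1  1  1
 C  0  0  0  0  1  1  2  2  2
 T  0  0  0  0  1  1  2  3  3
 G  0  0  0  1  1  2  2  3  4
 C  0  0  0  1  2  2  3  3  4
dp[5][8] = 4. One LCS (by backtracking along matches): CCTG.

4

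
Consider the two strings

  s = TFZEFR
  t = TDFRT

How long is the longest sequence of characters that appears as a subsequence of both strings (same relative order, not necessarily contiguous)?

3

Let dp[i][j] be the LCS length of the first i characters of s and the first j characters of t. dp[i][j] = dp[i-1][j-1]+1 when the i-th and j-th characters match, else max(dp[i-1][j], dp[i][j-1]).
    ·  T  D  F  R  T
 ·  0  0  0  0  0  0
 T  0  1  1  1  1  1
 F  0  1  1  2  2  2
 Z  0  1  1  2  2  2
 E  0  1  1  2  2  2
 F  0  1  1  2  2  2
 R  0  1  1  2  3  3
dp[6][5] = 3. One LCS (by backtracking along matches): TFR.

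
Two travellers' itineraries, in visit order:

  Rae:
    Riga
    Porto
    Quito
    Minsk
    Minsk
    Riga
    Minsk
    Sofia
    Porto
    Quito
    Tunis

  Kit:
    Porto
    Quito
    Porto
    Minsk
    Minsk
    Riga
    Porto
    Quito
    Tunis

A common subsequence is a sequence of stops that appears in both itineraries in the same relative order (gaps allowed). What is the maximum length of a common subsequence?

One common subsequence of length 8: Porto at Rae[2]=Kit[1]; then Quito at Rae[3]=Kit[2]; then Minsk at Rae[4]=Kit[4]; then Minsk at Rae[5]=Kit[5]; then Riga at Rae[6]=Kit[6]; then Porto at Rae[9]=Kit[7]; then Quito at Rae[10]=Kit[8]; then Tunis at Rae[11]=Kit[9]. Since dp[11][9] = 8, nothing longer is possible.

8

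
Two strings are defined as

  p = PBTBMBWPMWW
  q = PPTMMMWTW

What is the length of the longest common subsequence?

Let dp[i][j] be the LCS length of the first i characters of p and the first j characters of q. dp[i][j] = dp[i-1][j-1]+1 when the i-th and j-th characters match, else max(dp[i-1][j], dp[i][j-1]).
    ·  P  P  T  M  M  M  W  T  W
 ·  0  0  0  0  0  0  0  0  0  0
 P  0  1  1  1  1  1  1  1  1  1
 B  0  1  1  1  1  1  1  1  1  1
 T  0  1  1  2  2  2  2  2  2  2
 B  0  1  1  2  2  2  2  2  2  2
 M  0  1  1  2  3  3  3  3  3  3
 B  0  1  1  2  3  3  3  3  3  3
 W  0  1  1  2  3  3  3  4  4  4
 P  0  1  2  2  3  3  3  4  4  4
 M  0  1  2  2  3  4  4  4  4  4
 W  0  1  2  2  3  4  4  5  5  5
 W  0  1  2  2  3  4  4  5  5  6
dp[11][9] = 6. One LCS (by backtracking along matches): PTMMWW.

6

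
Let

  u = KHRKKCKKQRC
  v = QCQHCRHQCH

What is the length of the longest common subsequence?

4

One common subsequence of length 4: H (u #2, v #4) → R (u #3, v #6) → Q (u #9, v #8) → C (u #11, v #9). Since dp[11][10] = 4, nothing longer is possible.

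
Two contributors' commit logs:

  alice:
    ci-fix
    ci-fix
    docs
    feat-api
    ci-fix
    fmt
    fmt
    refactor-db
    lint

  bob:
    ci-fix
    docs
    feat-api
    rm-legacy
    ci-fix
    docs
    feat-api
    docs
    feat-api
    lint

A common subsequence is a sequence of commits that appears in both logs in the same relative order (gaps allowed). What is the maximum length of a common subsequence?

Taking ci-fix (alice #1, bob #1), ci-fix (alice #2, bob #5), docs (alice #3, bob #8), feat-api (alice #4, bob #9), lint (alice #9, bob #10) gives a common subsequence of length 5. Since dp[9][10] = 5, nothing longer is possible.

5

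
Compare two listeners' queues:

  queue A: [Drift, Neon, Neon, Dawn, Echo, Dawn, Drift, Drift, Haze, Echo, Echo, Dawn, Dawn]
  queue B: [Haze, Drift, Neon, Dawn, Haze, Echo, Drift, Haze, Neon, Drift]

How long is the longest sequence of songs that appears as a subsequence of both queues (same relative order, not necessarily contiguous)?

Match Drift at queue A[1]=queue B[2] → Neon at queue A[3]=queue B[3] → Dawn at queue A[4]=queue B[4] → Echo at queue A[5]=queue B[6] → Drift at queue A[7]=queue B[7] → Drift at queue A[8]=queue B[10] — 6 songs in the same relative order in both. dp[13][10] = 6 confirms this is the maximum.

6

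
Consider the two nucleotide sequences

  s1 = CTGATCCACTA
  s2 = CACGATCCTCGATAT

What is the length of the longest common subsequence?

Taking C [1,3]; then G [3,4]; then A [4,5]; then T [5,6]; then C [6,8]; then C [7,10]; then A [8,12]; then T [10,13]; then A [11,14] gives a common subsequence of length 9. The LCS DP gives dp[11][15] = 9, so this is optimal.

9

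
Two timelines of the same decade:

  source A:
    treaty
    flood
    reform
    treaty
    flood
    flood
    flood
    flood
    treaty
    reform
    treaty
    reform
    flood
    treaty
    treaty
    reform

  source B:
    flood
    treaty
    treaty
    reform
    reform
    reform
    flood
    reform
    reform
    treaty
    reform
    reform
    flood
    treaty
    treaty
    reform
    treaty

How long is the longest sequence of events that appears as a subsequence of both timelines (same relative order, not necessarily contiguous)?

10

Taking treaty at source A[1]=source B[3], flood at source A[2]=source B[7], reform at source A[3]=source B[9], treaty at source A[9]=source B[10], reform at source A[10]=source B[11], reform at source A[12]=source B[12], flood at source A[13]=source B[13], treaty at source A[14]=source B[14], treaty at source A[15]=source B[15], reform at source A[16]=source B[16] gives a common subsequence of length 10. dp[16][17] = 10 confirms this is the maximum.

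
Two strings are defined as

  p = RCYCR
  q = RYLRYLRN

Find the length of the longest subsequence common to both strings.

Pick R [1,4]; then Y [3,5]; then R [5,7]; all 3 characters appear in both, in order. dp[5][8] = 3 confirms this is the maximum.

3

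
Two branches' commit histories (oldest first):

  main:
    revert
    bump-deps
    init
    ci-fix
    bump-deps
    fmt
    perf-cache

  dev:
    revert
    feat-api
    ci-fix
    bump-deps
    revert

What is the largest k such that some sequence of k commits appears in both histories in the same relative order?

3

Pick revert [1,1], ci-fix [4,3], bump-deps [5,4]; all 3 commits appear in both, in order. dp[7][5] = 3 confirms this is the maximum.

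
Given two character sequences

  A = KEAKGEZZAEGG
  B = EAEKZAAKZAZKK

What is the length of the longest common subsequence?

Match E at A[2]=B[1] → A at A[3]=B[2] → K at A[4]=B[4] → Z at A[7]=B[5] → Z at A[8]=B[9] → A at A[9]=B[10] — 6 characters in the same relative order in both, and the DP table's final entry dp[12][13] is also 6, so no common subsequence is longer.

6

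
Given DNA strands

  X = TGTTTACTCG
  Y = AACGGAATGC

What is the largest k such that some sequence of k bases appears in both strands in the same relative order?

One common subsequence of length 4: G (X #2, Y #5), A (X #6, Y #7), T (X #8, Y #8), C (X #9, Y #10), and the DP table's final entry dp[10][10] is also 4, so no common subsequence is longer.

4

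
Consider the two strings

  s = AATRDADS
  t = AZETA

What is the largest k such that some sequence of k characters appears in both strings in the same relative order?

Let dp[i][j] be the LCS length of the first i characters of s and the first j characters of t. dp[i][j] = dp[i-1][j-1]+1 when the i-th and j-th characters match, else max(dp[i-1][j], dp[i][j-1]).
    ·  A  Z  E  T  A
 ·  0  0  0  0  0  0
 A  0  1  1  1  1  1
 A  0  1  1  1  1  2
 T  0  1  1  1  2  2
 R  0  1  1  1  2  2
 D  0  1  1  1  2  2
 A  0  1  1  1  2  3
 D  0  1  1  1  2  3
 S  0  1  1  1  2  3
dp[8][5] = 3. One LCS (by backtracking along matches): ATA.

3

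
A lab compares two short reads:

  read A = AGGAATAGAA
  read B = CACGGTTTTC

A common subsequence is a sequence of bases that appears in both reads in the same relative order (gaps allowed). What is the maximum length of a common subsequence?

4

Let dp[i][j] be the LCS length of the first i bases of read A and the first j bases of read B. dp[i][j] = dp[i-1][j-1]+1 when the i-th and j-th bases match, else max(dp[i-1][j], dp[i][j-1]).
    ·  C  A  C  G  G  T  T  T  T  C
 ·  0  0  0  0  0  0  0  0  0  0  0
 A  0  0  1  1  1  1  1  1  1  1  1
 G  0  0  1  1  2  2  2  2  2  2  2
 G  0  0  1  1  2  3  3  3  3  3  3
 A  0  0  1  1  2  3  3  3  3  3  3
 A  0  0  1  1  2  3  3  3  3  3  3
 T  0  0  1  1  2  3  4  4  4  4  4
 A  0  0  1  1  2  3  4  4  4  4  4
 G  0  0  1  1  2  3  4  4  4  4  4
 A  0  0  1  1  2  3  4  4  4  4  4
 A  0  0  1  1  2  3  4  4  4  4  4
dp[10][10] = 4. One LCS (by backtracking along matches): AGGT.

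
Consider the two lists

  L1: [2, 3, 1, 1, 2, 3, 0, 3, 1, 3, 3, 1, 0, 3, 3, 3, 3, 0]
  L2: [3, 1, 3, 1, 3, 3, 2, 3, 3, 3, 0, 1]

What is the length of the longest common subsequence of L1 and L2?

Pick 3 at L1[2]=L2[1], then 1 at L1[4]=L2[2], then 3 at L1[8]=L2[3], then 1 at L1[9]=L2[4], then 3 at L1[10]=L2[5], then 3 at L1[11]=L2[6], then 3 at L1[15]=L2[8], then 3 at L1[16]=L2[9], then 3 at L1[17]=L2[10], then 0 at L1[18]=L2[11]; all 10 values appear in both, in order, and the DP table's final entry dp[18][12] is also 10, so no common subsequence is longer.

10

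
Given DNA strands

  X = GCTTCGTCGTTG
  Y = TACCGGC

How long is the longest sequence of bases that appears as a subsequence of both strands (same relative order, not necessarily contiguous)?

Let dp[i][j] be the LCS length of the first i bases of X and the first j bases of Y. dp[i][j] = dp[i-1][j-1]+1 when the i-th and j-th bases match, else max(dp[i-1][j], dp[i][j-1]).
    ·  T  A  C  C  G  G  C
 ·  0  0  0  0  0  0  0  0
 G  0  0  0  0  0  1  1  1
 C  0  0  0  1  1  1  1  2
 T  0  1  1  1  1  1  1  2
 T  0  1  1  1  1  1  1  2
 C  0  1  1  2  2  2  2  2
 G  0  1  1  2  2  3  3  3
 T  0  1  1  2  2  3  3  3
 C  0  1  1  2  3  3  3  4
 G  0  1  1  2  3  4  4  4
 T  0  1  1  2  3  4  4  4
 T  0  1  1  2  3  4  4  4
 G  0  1  1  2  3  4  5  5
dp[12][7] = 5. One LCS (by backtracking along matches): TCCGG.

5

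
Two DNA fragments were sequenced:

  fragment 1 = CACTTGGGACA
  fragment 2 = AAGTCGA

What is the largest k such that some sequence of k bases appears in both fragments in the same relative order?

Taking A at fragment 1[2]=fragment 2[2], then C at fragment 1[3]=fragment 2[5], then G at fragment 1[8]=fragment 2[6], then A at fragment 1[11]=fragment 2[7] gives a common subsequence of length 4. The LCS DP gives dp[11][7] = 4, so this is optimal.

4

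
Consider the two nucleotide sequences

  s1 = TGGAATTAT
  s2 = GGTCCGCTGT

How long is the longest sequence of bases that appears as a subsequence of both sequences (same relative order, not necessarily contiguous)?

Match G [2,1] → G [3,2] → T [6,3] → T [7,8] → T [9,10] — 5 bases in the same relative order in both. The LCS DP gives dp[9][10] = 5, so this is optimal.

5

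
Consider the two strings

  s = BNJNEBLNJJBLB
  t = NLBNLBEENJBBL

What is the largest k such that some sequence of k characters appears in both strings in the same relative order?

Pick B [1,3], then N [2,4], then E [5,8], then N [8,9], then J [9,10], then B [11,12], then L [12,13]; all 7 characters appear in both, in order. Since dp[13][13] = 7, nothing longer is possible.

7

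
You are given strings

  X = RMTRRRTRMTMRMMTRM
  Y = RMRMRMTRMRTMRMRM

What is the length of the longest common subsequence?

13

Taking R at X[1]=Y[1], then M at X[2]=Y[2], then R at X[4]=Y[3], then R at X[5]=Y[5], then T at X[7]=Y[7], then R at X[8]=Y[8], then M at X[9]=Y[9], then T at X[10]=Y[11], then M at X[11]=Y[12], then R at X[12]=Y[13], then M at X[14]=Y[14], then R at X[16]=Y[15], then M at X[17]=Y[16] gives a common subsequence of length 13. The LCS DP gives dp[17][16] = 13, so this is optimal.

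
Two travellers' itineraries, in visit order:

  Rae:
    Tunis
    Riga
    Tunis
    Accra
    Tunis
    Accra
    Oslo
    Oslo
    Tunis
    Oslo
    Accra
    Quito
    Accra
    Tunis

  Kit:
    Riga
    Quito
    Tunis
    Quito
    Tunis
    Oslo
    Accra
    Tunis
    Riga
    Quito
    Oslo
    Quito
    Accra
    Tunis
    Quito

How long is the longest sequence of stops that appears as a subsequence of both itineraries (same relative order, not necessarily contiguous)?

9

Pick Riga at Rae[2]=Kit[1], then Tunis at Rae[3]=Kit[3], then Tunis at Rae[5]=Kit[5], then Accra at Rae[6]=Kit[7], then Tunis at Rae[9]=Kit[8], then Oslo at Rae[10]=Kit[11], then Quito at Rae[12]=Kit[12], then Accra at Rae[13]=Kit[13], then Tunis at Rae[14]=Kit[14]; all 9 stops appear in both, in order. dp[14][15] = 9 confirms this is the maximum.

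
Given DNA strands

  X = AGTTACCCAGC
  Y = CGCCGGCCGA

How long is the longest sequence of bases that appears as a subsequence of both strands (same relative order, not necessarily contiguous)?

5

Match G (X #2, Y #2), then C (X #6, Y #4), then C (X #7, Y #7), then C (X #8, Y #8), then A (X #9, Y #10) — 5 bases in the same relative order in both. Since dp[11][10] = 5, nothing longer is possible.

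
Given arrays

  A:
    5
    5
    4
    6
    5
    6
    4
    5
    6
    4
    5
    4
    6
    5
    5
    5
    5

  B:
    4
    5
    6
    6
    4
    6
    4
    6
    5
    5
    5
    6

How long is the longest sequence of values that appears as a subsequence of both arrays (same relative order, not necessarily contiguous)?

10

Taking 5 [2,2]; then 6 [4,3]; then 6 [6,4]; then 4 [7,5]; then 6 [9,6]; then 4 [12,7]; then 6 [13,8]; then 5 [14,9]; then 5 [15,10]; then 5 [16,11] gives a common subsequence of length 10, and the DP table's final entry dp[17][12] is also 10, so no common subsequence is longer.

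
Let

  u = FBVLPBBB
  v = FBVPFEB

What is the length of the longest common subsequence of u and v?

5

Taking F [1,1]; then B [2,2]; then V [3,3]; then P [5,4]; then B [8,7] gives a common subsequence of length 5. dp[8][7] = 5 confirms this is the maximum.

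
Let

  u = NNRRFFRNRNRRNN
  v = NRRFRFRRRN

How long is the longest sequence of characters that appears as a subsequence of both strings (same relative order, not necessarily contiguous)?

9

Match N [2,1], R [3,2], R [4,3], F [5,4], F [6,6], R [9,7], R [11,8], R [12,9], N [14,10] — 9 characters in the same relative order in both, and the DP table's final entry dp[14][10] is also 9, so no common subsequence is longer.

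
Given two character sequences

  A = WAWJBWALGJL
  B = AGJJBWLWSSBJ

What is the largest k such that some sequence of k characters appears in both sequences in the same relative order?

Taking A [2,1] → J [4,4] → B [5,5] → W [6,6] → L [8,7] → J [10,12] gives a common subsequence of length 6, and the DP table's final entry dp[11][12] is also 6, so no common subsequence is longer.

6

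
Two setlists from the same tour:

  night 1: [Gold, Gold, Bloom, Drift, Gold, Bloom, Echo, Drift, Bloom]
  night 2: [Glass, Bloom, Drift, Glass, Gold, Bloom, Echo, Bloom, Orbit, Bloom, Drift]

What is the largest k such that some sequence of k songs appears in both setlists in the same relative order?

6

One common subsequence of length 6: Bloom (night 1 #3, night 2 #2); then Drift (night 1 #4, night 2 #3); then Gold (night 1 #5, night 2 #5); then Bloom (night 1 #6, night 2 #6); then Echo (night 1 #7, night 2 #7); then Drift (night 1 #8, night 2 #11). dp[9][11] = 6 confirms this is the maximum.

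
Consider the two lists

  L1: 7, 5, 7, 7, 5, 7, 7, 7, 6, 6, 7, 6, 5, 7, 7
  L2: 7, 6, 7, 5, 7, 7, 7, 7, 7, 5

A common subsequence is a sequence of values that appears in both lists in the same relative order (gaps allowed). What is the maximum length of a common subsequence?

Taking 7 at L1[1]=L2[3]; then 5 at L1[2]=L2[4]; then 7 at L1[4]=L2[5]; then 7 at L1[6]=L2[6]; then 7 at L1[7]=L2[7]; then 7 at L1[8]=L2[8]; then 7 at L1[11]=L2[9]; then 5 at L1[13]=L2[10] gives a common subsequence of length 8, and the DP table's final entry dp[15][10] is also 8, so no common subsequence is longer.

8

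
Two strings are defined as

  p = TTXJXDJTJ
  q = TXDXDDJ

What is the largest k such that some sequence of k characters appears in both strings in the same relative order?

5

Let dp[i][j] be the LCS length of the first i characters of p and the first j characters of q. dp[i][j] = dp[i-1][j-1]+1 when the i-th and j-th characters match, else max(dp[i-1][j], dp[i][j-1]).
    ·  T  X  D  X  D  D  J
 ·  0  0  0  0  0  0  0  0
 T  0  1  1  1  1  1  1  1
 T  0  1  1  1  1  1  1  1
 X  0  1  2  2  2  2  2  2
 J  0  1  2  2  2  2  2  3
 X  0  1  2  2  3  3  3  3
 D  0  1  2  3  3  4  4  4
 J  0  1  2  3  3  4  4  5
 T  0  1  2  3  3  4  4  5
 J  0  1  2  3  3  4  4  5
dp[9][7] = 5. One LCS (by backtracking along matches): TXXDJ.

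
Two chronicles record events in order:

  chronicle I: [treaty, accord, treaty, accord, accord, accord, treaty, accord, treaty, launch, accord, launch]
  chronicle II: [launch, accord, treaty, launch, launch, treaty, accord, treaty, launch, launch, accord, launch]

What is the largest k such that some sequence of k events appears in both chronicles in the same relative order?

8

One common subsequence of length 8: accord at chronicle I[2]=chronicle II[2] → treaty at chronicle I[3]=chronicle II[3] → treaty at chronicle I[7]=chronicle II[6] → accord at chronicle I[8]=chronicle II[7] → treaty at chronicle I[9]=chronicle II[8] → launch at chronicle I[10]=chronicle II[10] → accord at chronicle I[11]=chronicle II[11] → launch at chronicle I[12]=chronicle II[12], and the DP table's final entry dp[12][12] is also 8, so no common subsequence is longer.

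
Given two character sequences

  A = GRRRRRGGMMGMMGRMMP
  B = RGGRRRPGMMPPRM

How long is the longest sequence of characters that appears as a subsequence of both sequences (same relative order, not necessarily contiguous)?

9

Taking G at A[1]=B[3] → R at A[2]=B[4] → R at A[3]=B[5] → R at A[4]=B[6] → G at A[8]=B[8] → M at A[9]=B[9] → M at A[10]=B[10] → R at A[15]=B[13] → M at A[17]=B[14] gives a common subsequence of length 9, and the DP table's final entry dp[18][14] is also 9, so no common subsequence is longer.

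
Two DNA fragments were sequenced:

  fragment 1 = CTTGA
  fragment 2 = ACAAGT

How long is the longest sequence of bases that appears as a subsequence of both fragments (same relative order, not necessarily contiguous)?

Let dp[i][j] be the LCS length of the first i bases of fragment 1 and the first j bases of fragment 2. dp[i][j] = dp[i-1][j-1]+1 when the i-th and j-th bases match, else max(dp[i-1][j], dp[i][j-1]).
    ·  A  C  A  A  G  T
 ·  0  0  0  0  0  0  0
 C  0  0  1  1  1  1  1
 T  0  0  1  1  1  1  2
 T  0  0  1  1  1  1  2
 G  0  0  1  1  1  2  2
 A  0  1  1  2  2  2  2
dp[5][6] = 2. One LCS (by backtracking along matches): CT.

2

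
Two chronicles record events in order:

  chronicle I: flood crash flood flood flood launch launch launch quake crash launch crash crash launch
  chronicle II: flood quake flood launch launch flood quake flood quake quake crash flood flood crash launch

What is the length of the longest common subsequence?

8

Match flood at chronicle I[1]=chronicle II[1] → flood at chronicle I[3]=chronicle II[3] → flood at chronicle I[4]=chronicle II[6] → flood at chronicle I[5]=chronicle II[8] → quake at chronicle I[9]=chronicle II[10] → crash at chronicle I[10]=chronicle II[11] → crash at chronicle I[13]=chronicle II[14] → launch at chronicle I[14]=chronicle II[15] — 8 events in the same relative order in both. The LCS DP gives dp[14][15] = 8, so this is optimal.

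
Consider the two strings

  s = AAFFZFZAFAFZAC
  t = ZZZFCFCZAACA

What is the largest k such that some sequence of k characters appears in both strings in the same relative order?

One common subsequence of length 7: Z (s #5, t #2); then Z (s #7, t #3); then F (s #9, t #4); then F (s #11, t #6); then Z (s #12, t #8); then A (s #13, t #10); then C (s #14, t #11), and the DP table's final entry dp[14][12] is also 7, so no common subsequence is longer.

7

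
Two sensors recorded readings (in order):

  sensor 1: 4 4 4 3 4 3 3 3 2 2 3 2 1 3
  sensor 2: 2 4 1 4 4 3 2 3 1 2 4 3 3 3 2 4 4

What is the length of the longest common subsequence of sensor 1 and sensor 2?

Taking 4 [1,2] → 4 [2,4] → 4 [3,5] → 3 [4,8] → 4 [5,11] → 3 [6,12] → 3 [7,13] → 3 [8,14] → 2 [9,15] gives a common subsequence of length 9, and the DP table's final entry dp[14][17] is also 9, so no common subsequence is longer.

9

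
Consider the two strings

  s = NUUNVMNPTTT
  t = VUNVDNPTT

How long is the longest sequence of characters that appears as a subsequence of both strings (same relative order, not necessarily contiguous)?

7

Pick U [3,2], then N [4,3], then V [5,4], then N [7,6], then P [8,7], then T [10,8], then T [11,9]; all 7 characters appear in both, in order. dp[11][9] = 7 confirms this is the maximum.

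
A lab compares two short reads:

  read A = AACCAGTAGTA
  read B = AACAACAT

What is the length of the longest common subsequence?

Let dp[i][j] be the LCS length of the first i bases of read A and the first j bases of read B. dp[i][j] = dp[i-1][j-1]+1 when the i-th and j-th bases match, else max(dp[i-1][j], dp[i][j-1]).
    ·  A  A  C  A  A  C  A  T
 ·  0  0  0  0  0  0  0  0  0
 A  0  1  1  1  1  1  1  1  1
 A  0  1  2  2  2  2  2  2  2
 C  0  1  2  3  3  3  3  3  3
 C  0  1  2  3  3  3  4  4  4
 A  0  1  2  3  4  4  4  5  5
 G  0  1  2  3  4  4  4  5  5
 T  0  1  2  3  4  4  4  5  6
 A  0  1  2  3  4  5  5  5  6
 G  0  1  2  3  4  5  5  5  6
 T  0  1  2  3  4  5  5  5  6
 A  0  1  2  3  4  5  5  6  6
dp[11][8] = 6. One LCS (by backtracking along matches): AACCAT.

6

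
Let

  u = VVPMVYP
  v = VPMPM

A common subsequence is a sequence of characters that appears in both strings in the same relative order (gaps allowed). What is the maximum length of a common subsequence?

4

Match V [2,1]; then P [3,2]; then M [4,3]; then P [7,4] — 4 characters in the same relative order in both. The LCS DP gives dp[7][5] = 4, so this is optimal.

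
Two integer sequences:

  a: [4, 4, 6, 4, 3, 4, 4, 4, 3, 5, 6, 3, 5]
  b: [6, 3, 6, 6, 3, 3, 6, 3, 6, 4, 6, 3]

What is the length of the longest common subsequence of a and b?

Taking 6 (a #3, b #7), 3 (a #5, b #8), 4 (a #8, b #10), 6 (a #11, b #11), 3 (a #12, b #12) gives a common subsequence of length 5. Since dp[13][12] = 5, nothing longer is possible.

5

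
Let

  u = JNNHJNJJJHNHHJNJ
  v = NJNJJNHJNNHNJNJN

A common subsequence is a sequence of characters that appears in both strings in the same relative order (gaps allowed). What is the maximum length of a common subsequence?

Pick J (u #1, v #2) → N (u #2, v #3) → N (u #3, v #6) → H (u #4, v #7) → J (u #5, v #8) → N (u #6, v #10) → H (u #10, v #11) → N (u #11, v #12) → J (u #14, v #13) → N (u #15, v #14) → J (u #16, v #15); all 11 characters appear in both, in order. Since dp[16][16] = 11, nothing longer is possible.

11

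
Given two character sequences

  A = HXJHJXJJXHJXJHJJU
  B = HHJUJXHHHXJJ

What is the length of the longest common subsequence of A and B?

9

Pick H [1,1], then H [4,2], then J [5,3], then J [8,5], then X [9,6], then H [10,9], then X [12,10], then J [15,11], then J [16,12]; all 9 characters appear in both, in order. dp[17][12] = 9 confirms this is the maximum.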